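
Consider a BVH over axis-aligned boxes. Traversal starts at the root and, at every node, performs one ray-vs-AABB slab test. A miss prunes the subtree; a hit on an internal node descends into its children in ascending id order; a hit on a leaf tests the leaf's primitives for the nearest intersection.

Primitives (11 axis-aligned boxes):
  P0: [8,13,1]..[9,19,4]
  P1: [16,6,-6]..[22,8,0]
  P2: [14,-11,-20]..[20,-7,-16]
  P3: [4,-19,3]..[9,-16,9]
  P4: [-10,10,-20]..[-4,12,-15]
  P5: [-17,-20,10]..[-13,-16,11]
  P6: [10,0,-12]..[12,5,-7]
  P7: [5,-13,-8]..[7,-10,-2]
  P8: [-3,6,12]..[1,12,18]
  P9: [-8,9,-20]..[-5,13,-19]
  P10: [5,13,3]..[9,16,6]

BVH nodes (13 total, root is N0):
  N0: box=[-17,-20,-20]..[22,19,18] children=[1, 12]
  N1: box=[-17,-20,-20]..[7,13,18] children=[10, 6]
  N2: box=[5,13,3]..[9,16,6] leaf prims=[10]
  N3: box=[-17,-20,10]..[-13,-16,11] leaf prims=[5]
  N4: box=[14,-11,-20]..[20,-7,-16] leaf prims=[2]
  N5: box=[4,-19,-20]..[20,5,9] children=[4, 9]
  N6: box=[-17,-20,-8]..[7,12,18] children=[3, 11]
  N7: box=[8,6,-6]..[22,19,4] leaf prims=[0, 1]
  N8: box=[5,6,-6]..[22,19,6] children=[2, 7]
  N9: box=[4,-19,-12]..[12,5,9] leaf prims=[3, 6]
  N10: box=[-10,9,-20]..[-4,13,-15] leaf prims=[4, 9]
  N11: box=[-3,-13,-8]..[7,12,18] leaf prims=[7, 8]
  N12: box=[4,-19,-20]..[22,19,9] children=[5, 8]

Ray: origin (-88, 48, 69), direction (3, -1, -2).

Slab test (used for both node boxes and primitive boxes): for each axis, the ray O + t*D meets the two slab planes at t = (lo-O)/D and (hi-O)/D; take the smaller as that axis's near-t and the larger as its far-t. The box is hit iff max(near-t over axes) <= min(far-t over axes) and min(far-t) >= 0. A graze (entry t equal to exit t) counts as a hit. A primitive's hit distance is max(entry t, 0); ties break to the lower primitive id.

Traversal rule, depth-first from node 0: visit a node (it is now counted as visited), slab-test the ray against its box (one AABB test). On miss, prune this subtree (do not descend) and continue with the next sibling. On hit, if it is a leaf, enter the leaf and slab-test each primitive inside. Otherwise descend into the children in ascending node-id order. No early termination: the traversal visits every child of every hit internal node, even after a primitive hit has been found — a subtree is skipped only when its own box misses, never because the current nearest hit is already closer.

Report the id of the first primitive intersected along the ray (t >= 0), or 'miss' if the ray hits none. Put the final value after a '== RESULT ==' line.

Walk:
N0 x:[71/3,110/3] y:[29,68] z:[51/2,89/2] -> hit [29,110/3], descend [1, 12]
  N1 x:[71/3,95/3] y:[35,68] z:[51/2,89/2] -> miss, prune
  N12 x:[92/3,110/3] y:[29,67] z:[30,89/2] -> hit [92/3,110/3], descend [5, 8]
    N5 x:[92/3,36] y:[43,67] z:[30,89/2] -> miss, prune
    N8 x:[31,110/3] y:[29,42] z:[63/2,75/2] -> hit [63/2,110/3], descend [2, 7]
      N2 x:[31,97/3] y:[32,35] z:[63/2,33] -> hit [32,97/3] leaf, test {P10@t=32}
      N7 x:[32,110/3] y:[29,42] z:[65/2,75/2] -> hit [65/2,110/3] leaf, test {P0(miss), P1(miss)}

7 AABB tests over nodes [0, 1, 12, 5, 8, 2, 7]; 2 leaves entered; closest P10.

== RESULT ==
10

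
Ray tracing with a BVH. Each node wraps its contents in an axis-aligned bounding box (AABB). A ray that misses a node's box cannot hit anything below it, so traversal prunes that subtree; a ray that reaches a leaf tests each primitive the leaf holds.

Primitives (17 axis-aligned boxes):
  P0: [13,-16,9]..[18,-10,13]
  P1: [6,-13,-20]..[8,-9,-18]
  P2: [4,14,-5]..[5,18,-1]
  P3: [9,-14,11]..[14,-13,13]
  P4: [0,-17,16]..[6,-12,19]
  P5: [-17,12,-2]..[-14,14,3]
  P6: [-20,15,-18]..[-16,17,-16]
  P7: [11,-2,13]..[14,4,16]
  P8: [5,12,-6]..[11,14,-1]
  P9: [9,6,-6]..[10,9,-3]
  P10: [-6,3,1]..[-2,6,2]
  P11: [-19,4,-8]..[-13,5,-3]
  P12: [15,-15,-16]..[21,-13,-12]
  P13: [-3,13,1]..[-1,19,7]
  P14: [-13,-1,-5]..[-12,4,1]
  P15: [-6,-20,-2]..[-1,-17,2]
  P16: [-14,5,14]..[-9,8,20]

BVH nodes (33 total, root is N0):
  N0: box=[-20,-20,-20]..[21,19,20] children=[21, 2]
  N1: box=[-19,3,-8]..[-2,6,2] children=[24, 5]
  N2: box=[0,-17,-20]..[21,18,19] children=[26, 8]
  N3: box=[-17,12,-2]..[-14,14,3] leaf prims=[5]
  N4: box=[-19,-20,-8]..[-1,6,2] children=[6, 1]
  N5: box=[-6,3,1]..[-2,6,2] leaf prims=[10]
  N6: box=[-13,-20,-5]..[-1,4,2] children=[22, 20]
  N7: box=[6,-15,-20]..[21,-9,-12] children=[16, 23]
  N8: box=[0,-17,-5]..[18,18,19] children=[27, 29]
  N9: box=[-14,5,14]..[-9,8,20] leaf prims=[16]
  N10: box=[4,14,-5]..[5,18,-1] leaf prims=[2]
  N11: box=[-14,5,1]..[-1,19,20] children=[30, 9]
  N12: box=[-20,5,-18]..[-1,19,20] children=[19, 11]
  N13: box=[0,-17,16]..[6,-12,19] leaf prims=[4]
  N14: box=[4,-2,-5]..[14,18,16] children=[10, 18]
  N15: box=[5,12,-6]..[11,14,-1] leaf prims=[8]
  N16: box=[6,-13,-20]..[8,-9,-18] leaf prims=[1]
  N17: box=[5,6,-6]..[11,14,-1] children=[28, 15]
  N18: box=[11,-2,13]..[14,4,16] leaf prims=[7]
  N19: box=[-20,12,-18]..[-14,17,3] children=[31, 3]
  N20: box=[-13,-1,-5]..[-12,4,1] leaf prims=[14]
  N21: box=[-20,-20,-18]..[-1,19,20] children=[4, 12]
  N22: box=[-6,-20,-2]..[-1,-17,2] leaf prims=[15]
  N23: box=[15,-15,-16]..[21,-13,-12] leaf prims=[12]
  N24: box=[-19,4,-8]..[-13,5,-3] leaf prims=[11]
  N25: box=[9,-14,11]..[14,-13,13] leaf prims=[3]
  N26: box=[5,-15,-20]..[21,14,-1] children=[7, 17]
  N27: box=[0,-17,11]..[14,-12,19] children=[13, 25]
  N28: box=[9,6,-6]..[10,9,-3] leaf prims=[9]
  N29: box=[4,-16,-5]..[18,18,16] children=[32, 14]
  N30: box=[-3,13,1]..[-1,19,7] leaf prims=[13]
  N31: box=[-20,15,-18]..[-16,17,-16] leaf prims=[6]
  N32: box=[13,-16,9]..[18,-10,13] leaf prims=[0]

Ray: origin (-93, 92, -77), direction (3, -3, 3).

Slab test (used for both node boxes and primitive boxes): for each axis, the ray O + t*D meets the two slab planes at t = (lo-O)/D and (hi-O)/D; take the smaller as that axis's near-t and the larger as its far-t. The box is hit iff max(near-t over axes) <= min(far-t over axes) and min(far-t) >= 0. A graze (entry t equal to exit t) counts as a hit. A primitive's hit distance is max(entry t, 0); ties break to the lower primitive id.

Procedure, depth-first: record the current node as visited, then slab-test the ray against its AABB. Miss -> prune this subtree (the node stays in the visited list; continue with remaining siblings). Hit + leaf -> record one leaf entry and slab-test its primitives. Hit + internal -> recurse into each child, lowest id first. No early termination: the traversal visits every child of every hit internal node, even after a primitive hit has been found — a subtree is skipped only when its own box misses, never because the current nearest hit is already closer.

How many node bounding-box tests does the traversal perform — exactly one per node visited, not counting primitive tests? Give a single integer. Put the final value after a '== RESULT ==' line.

Traverse from the root:
N0 x:[73/3,38] y:[73/3,112/3] z:[19,97/3] -> hit [73/3,97/3], descend [2, 21]
  N2 x:[31,38] y:[74/3,109/3] z:[19,32] -> hit [31,32], descend [8, 26]
    N8 x:[31,37] y:[74/3,109/3] z:[24,32] -> hit [31,32], descend [27, 29]
      N27 x:[31,107/3] y:[104/3,109/3] z:[88/3,32] -> miss, prune
      N29 x:[97/3,37] y:[74/3,36] z:[24,31] -> miss, prune
    N26 x:[98/3,38] y:[26,107/3] z:[19,76/3] -> miss, prune
  N21 x:[73/3,92/3] y:[73/3,112/3] z:[59/3,97/3] -> hit [73/3,92/3], descend [4, 12]
    N4 x:[74/3,92/3] y:[86/3,112/3] z:[23,79/3] -> miss, prune
    N12 x:[73/3,92/3] y:[73/3,29] z:[59/3,97/3] -> hit [73/3,29], descend [11, 19]
      N11 x:[79/3,92/3] y:[73/3,29] z:[26,97/3] -> hit [79/3,29], descend [9, 30]
        N9 x:[79/3,28] y:[28,29] z:[91/3,97/3] -> miss, prune
        N30 x:[30,92/3] y:[73/3,79/3] z:[26,28] -> miss, prune
      N19 x:[73/3,79/3] y:[25,80/3] z:[59/3,80/3] -> hit [25,79/3], descend [3, 31]
        N3 x:[76/3,79/3] y:[26,80/3] z:[25,80/3] -> hit [26,79/3] leaf, test {P5@t=26}
        N31 x:[73/3,77/3] y:[25,77/3] z:[59/3,61/3] -> miss, prune

15 AABB tests over nodes [0, 2, 8, 27, 29, 26, 21, 4, 12, 11, 9, 30, 19, 3, 31]; 1 leaf entered; closest P5.

== RESULT ==
15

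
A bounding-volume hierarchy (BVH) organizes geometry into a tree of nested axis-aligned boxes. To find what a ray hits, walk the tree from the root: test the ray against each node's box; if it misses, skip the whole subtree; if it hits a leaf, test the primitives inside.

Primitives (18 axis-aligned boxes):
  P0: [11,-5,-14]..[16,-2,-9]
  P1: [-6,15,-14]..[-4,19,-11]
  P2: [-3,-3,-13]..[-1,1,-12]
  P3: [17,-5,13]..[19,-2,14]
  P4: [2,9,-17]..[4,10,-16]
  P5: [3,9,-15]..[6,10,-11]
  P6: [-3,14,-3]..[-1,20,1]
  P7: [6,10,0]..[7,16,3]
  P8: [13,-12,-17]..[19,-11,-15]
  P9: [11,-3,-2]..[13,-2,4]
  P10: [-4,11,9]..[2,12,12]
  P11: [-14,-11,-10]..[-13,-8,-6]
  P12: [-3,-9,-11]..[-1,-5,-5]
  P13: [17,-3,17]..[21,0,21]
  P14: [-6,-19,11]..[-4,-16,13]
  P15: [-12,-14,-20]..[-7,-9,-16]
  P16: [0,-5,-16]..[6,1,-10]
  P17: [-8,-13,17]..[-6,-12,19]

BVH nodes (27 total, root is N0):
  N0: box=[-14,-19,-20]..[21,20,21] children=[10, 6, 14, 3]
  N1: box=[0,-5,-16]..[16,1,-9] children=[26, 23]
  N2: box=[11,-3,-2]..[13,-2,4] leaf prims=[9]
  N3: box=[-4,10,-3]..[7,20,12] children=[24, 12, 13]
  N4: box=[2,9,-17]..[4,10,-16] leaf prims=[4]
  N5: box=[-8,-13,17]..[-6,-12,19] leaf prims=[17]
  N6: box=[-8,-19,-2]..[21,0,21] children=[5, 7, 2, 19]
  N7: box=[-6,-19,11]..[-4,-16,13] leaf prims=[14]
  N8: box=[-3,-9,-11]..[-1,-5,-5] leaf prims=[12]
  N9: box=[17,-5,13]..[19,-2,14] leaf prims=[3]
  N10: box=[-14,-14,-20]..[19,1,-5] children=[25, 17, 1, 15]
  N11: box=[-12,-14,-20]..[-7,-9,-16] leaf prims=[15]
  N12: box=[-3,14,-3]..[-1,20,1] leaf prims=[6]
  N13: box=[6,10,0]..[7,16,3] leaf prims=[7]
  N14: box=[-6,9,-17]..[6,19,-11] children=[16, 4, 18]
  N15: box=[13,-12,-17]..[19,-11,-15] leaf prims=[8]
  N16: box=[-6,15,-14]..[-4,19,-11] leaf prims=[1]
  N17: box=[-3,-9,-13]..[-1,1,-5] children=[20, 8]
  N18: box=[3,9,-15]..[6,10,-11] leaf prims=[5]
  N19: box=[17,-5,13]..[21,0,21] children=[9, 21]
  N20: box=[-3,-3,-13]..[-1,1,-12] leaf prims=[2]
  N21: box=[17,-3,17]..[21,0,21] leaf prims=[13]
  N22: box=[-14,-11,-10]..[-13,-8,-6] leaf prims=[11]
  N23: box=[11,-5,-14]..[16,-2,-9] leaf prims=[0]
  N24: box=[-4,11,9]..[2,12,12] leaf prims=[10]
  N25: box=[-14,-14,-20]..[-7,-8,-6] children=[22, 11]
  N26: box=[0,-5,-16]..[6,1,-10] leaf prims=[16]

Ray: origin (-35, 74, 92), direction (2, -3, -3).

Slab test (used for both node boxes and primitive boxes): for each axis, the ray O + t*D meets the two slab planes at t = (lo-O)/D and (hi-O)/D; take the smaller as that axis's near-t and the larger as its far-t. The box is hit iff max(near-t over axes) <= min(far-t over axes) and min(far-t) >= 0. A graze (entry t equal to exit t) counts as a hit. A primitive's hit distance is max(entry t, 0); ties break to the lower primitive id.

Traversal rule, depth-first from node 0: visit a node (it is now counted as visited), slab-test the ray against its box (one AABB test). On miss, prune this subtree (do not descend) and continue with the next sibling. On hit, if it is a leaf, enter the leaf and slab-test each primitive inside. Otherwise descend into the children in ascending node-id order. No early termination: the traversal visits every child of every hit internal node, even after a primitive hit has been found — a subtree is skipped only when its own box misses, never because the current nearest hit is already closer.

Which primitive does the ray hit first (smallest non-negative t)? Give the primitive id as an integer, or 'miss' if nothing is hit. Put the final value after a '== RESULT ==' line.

Traverse from the root:
N0 x:[21/2,28] y:[18,31] z:[71/3,112/3] -> hit [71/3,28], descend [3, 6, 10, 14]
  N3 x:[31/2,21] y:[18,64/3] z:[80/3,95/3] -> miss, prune
  N6 x:[27/2,28] y:[74/3,31] z:[71/3,94/3] -> hit [74/3,28], descend [2, 5, 7, 19]
    N2 x:[23,24] y:[76/3,77/3] z:[88/3,94/3] -> miss, prune
    N5 x:[27/2,29/2] y:[86/3,29] z:[73/3,25] -> miss, prune
    N7 x:[29/2,31/2] y:[30,31] z:[79/3,27] -> miss, prune
    N19 x:[26,28] y:[74/3,79/3] z:[71/3,79/3] -> hit [26,79/3], descend [9, 21]
      N9 x:[26,27] y:[76/3,79/3] z:[26,79/3] -> hit [26,79/3] leaf, test {P3@t=26}
      N21 x:[26,28] y:[74/3,77/3] z:[71/3,25] -> miss, prune
  N10 x:[21/2,27] y:[73/3,88/3] z:[97/3,112/3] -> miss, prune
  N14 x:[29/2,41/2] y:[55/3,65/3] z:[103/3,109/3] -> miss, prune

11 AABB tests over nodes [0, 3, 6, 2, 5, 7, 19, 9, 21, 10, 14]; 1 leaf entered; closest P3.

== RESULT ==
3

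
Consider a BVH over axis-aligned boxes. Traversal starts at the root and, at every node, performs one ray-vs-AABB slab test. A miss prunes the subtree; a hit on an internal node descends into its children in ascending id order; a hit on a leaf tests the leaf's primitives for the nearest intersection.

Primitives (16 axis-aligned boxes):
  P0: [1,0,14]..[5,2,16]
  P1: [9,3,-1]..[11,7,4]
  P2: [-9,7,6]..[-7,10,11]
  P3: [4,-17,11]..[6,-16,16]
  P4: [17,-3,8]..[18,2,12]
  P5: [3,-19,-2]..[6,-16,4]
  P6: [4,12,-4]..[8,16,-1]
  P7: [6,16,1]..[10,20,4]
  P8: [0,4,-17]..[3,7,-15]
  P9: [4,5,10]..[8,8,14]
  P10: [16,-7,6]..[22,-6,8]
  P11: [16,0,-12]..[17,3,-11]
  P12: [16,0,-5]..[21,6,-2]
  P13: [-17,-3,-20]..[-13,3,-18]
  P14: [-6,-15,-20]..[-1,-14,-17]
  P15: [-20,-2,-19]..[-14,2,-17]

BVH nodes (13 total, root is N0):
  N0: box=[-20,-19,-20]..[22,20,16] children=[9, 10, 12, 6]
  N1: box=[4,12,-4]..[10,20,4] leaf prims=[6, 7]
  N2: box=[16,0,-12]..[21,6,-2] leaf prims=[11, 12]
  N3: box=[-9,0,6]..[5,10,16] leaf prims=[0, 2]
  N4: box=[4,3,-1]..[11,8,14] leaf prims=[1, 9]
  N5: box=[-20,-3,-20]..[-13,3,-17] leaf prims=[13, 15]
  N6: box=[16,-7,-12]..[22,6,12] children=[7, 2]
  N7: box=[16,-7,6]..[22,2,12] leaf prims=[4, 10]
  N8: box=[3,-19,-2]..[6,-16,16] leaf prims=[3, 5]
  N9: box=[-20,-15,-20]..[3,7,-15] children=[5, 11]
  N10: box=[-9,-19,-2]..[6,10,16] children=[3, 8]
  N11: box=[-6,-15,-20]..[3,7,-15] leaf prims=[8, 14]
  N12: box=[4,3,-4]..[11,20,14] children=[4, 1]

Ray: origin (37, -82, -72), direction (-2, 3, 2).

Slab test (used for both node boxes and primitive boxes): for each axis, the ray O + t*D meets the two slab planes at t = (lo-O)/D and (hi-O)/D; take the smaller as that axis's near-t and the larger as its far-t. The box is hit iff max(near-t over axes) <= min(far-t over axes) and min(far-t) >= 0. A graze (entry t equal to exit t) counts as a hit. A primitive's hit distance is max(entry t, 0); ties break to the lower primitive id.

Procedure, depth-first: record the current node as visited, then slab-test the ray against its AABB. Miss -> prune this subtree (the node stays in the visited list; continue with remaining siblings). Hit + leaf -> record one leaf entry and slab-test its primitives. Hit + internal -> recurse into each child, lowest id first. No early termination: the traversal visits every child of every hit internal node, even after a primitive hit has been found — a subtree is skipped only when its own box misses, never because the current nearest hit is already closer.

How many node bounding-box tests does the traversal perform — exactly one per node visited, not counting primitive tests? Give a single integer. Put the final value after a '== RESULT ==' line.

Traverse from the root:
N0 x:[15/2,57/2] y:[21,34] z:[26,44] -> hit [26,57/2], descend [6, 9, 10, 12]
  N6 x:[15/2,21/2] y:[25,88/3] z:[30,42] -> miss, prune
  N9 x:[17,57/2] y:[67/3,89/3] z:[26,57/2] -> hit [26,57/2], descend [5, 11]
    N5 x:[25,57/2] y:[79/3,85/3] z:[26,55/2] -> hit [79/3,55/2] leaf, test {P13@t=79/3, P15@t=80/3}
    N11 x:[17,43/2] y:[67/3,89/3] z:[26,57/2] -> miss, prune
  N10 x:[31/2,23] y:[21,92/3] z:[35,44] -> miss, prune
  N12 x:[13,33/2] y:[85/3,34] z:[34,43] -> miss, prune

Visited [0, 6, 9, 5, 11, 10, 12]. Tests: 7 box, 1 leaf. Nearest: P13.

== RESULT ==
7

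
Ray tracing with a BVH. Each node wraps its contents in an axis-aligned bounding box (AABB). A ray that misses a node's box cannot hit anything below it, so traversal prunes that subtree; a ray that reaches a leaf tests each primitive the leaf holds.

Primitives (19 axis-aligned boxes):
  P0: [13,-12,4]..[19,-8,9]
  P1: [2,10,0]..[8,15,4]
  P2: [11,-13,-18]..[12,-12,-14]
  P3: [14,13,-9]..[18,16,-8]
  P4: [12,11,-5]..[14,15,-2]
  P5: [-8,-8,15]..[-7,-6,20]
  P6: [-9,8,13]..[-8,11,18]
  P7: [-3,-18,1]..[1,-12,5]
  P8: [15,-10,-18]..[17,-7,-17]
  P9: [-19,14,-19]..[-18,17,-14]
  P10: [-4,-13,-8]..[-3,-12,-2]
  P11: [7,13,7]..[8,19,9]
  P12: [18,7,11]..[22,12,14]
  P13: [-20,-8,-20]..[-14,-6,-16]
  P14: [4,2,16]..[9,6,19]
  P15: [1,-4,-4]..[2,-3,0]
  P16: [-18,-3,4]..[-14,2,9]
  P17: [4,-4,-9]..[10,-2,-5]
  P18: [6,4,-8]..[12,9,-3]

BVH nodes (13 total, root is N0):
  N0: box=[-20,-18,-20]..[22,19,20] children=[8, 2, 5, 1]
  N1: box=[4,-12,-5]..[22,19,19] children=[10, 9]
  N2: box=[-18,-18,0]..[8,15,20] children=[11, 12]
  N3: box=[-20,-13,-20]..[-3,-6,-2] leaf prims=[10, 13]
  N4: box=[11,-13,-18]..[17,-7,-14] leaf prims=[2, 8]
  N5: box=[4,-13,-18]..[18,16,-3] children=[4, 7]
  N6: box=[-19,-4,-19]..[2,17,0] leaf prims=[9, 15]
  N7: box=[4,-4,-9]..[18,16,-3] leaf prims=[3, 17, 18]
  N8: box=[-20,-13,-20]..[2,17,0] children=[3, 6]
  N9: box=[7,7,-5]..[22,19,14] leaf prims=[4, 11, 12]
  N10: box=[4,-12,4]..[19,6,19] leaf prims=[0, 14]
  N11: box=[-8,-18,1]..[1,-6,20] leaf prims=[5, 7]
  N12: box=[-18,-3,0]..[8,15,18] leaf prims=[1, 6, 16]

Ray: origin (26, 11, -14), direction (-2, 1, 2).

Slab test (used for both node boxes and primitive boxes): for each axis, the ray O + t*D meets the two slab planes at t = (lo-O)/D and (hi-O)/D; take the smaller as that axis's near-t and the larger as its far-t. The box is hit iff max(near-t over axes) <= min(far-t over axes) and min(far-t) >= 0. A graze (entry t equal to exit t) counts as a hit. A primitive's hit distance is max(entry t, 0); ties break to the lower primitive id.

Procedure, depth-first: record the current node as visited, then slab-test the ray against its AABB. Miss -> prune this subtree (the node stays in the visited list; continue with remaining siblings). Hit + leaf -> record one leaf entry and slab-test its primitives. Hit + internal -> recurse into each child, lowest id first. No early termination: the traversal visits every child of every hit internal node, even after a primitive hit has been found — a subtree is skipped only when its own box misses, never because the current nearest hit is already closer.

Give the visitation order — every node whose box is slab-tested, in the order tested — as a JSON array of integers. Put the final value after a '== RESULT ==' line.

Traverse from the root:
N0 x:[2,23] y:[-29,8] z:[-3,17] -> hit [2,8], descend [1, 2, 5, 8]
  N1 x:[2,11] y:[-23,8] z:[9/2,33/2] -> hit [9/2,8], descend [9, 10]
    N9 x:[2,19/2] y:[-4,8] z:[9/2,14] -> hit [9/2,8] leaf, test {P4(miss), P11(miss), P12(miss)}
    N10 x:[7/2,11] y:[-23,-5] z:[9,33/2] -> miss, prune
  N2 x:[9,22] y:[-29,4] z:[7,17] -> miss, prune
  N5 x:[4,11] y:[-24,5] z:[-2,11/2] -> hit [4,5], descend [4, 7]
    N4 x:[9/2,15/2] y:[-24,-18] z:[-2,0] -> miss, prune
    N7 x:[4,11] y:[-15,5] z:[5/2,11/2] -> hit [4,5] leaf, test {P3(miss), P17(miss), P18(miss)}
  N8 x:[12,23] y:[-24,6] z:[-3,7] -> miss, prune

9 AABB tests over nodes [0, 1, 9, 10, 2, 5, 4, 7, 8]; 2 leaves entered; closest miss.

== RESULT ==
[0, 1, 9, 10, 2, 5, 4, 7, 8]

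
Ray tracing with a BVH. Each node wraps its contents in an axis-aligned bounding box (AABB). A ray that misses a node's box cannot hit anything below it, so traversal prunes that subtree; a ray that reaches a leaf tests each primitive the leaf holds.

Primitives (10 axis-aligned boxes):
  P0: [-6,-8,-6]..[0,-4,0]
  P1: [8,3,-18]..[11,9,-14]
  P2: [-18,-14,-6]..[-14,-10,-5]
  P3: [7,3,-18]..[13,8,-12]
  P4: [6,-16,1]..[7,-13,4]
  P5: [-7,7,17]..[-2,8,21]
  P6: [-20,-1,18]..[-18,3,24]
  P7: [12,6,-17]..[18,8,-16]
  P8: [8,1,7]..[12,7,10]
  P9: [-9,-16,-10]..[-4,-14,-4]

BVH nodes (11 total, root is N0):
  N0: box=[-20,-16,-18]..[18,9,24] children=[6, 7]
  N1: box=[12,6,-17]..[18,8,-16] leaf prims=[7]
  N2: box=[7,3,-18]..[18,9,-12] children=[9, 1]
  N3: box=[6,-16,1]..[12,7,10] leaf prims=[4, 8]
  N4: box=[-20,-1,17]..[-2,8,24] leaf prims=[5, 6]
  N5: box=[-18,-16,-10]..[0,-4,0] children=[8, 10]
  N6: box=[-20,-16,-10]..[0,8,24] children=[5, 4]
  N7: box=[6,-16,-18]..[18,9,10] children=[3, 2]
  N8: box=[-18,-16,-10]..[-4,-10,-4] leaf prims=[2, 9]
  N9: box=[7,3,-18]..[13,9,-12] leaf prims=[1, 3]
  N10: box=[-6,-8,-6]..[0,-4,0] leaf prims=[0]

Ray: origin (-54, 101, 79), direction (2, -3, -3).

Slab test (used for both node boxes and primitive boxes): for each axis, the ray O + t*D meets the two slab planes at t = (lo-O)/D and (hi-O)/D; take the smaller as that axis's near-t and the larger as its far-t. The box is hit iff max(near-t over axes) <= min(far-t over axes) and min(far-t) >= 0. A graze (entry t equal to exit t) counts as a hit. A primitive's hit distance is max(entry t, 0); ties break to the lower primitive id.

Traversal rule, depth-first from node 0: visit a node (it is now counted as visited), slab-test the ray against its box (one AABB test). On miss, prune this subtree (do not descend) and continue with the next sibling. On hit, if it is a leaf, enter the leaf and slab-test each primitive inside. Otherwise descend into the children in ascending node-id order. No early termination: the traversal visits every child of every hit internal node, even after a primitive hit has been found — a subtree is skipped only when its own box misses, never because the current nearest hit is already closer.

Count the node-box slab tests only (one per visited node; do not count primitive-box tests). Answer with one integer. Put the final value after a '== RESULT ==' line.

Traverse from the root:
N0 x:[17,36] y:[92/3,39] z:[55/3,97/3] -> hit [92/3,97/3], descend [6, 7]
  N6 x:[17,27] y:[31,39] z:[55/3,89/3] -> miss, prune
  N7 x:[30,36] y:[92/3,39] z:[23,97/3] -> hit [92/3,97/3], descend [2, 3]
    N2 x:[61/2,36] y:[92/3,98/3] z:[91/3,97/3] -> hit [92/3,97/3], descend [1, 9]
      N1 x:[33,36] y:[31,95/3] z:[95/3,32] -> miss, prune
      N9 x:[61/2,67/2] y:[92/3,98/3] z:[91/3,97/3] -> hit [92/3,97/3] leaf, test {P1@t=31, P3@t=31}
    N3 x:[30,33] y:[94/3,39] z:[23,26] -> miss, prune

order=[0, 6, 7, 2, 1, 9, 3]  |boxes|=7  |leaves|=1  hit=P1

== RESULT ==
7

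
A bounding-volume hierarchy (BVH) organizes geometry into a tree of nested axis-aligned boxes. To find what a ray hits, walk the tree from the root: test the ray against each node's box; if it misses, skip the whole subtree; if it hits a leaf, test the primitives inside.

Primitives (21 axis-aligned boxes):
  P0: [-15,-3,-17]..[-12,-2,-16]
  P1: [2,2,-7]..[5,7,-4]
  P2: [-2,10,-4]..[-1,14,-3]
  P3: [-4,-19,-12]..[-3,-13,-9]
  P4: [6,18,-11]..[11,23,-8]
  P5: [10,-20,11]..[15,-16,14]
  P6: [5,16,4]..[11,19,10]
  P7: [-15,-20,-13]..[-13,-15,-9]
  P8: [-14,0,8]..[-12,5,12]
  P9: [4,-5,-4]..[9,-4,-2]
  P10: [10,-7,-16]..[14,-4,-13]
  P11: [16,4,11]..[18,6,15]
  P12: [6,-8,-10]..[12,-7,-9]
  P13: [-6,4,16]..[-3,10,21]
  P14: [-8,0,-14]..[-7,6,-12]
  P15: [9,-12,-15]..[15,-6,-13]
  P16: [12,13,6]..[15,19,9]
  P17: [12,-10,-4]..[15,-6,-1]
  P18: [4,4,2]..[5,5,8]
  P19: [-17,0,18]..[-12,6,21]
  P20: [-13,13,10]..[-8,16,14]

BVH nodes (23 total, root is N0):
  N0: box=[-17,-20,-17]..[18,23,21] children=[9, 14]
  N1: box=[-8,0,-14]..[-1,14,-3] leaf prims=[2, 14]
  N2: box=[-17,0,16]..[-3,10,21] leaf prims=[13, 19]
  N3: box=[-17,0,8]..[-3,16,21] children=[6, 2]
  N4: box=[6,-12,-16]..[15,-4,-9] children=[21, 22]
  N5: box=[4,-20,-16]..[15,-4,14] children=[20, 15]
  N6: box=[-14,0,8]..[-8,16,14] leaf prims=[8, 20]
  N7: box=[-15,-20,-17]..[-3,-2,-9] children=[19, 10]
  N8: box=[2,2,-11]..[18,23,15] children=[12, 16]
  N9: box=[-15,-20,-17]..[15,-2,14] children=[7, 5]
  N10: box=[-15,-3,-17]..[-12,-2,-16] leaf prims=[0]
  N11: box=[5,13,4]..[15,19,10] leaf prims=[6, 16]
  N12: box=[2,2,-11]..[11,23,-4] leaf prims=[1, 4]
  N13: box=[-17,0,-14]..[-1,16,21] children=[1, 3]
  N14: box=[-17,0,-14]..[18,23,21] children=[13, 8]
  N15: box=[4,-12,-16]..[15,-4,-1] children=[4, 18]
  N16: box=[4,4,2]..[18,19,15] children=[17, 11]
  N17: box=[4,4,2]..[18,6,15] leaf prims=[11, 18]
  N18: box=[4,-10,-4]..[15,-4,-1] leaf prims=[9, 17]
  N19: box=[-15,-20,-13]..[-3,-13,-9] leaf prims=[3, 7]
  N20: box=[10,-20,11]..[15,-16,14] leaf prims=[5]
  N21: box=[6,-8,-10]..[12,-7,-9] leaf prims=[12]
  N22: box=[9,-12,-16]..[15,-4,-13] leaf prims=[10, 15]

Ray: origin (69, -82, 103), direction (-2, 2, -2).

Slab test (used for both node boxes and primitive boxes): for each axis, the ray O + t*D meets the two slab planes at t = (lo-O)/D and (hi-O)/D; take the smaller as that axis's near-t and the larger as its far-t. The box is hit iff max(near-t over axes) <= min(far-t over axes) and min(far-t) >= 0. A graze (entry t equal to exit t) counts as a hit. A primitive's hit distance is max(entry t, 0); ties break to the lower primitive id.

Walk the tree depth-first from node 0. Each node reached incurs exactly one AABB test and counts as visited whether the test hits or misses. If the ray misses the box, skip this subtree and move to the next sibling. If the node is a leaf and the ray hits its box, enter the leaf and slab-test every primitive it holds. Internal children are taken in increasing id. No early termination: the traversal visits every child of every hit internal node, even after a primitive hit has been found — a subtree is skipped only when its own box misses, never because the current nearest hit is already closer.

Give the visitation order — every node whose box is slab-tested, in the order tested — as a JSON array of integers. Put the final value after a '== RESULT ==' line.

Traverse from the root:
N0 x:[51/2,43] y:[31,105/2] z:[41,60] -> hit [41,43], descend [9, 14]
  N9 x:[27,42] y:[31,40] z:[89/2,60] -> miss, prune
  N14 x:[51/2,43] y:[41,105/2] z:[41,117/2] -> hit [41,43], descend [8, 13]
    N8 x:[51/2,67/2] y:[42,105/2] z:[44,57] -> miss, prune
    N13 x:[35,43] y:[41,49] z:[41,117/2] -> hit [41,43], descend [1, 3]
      N1 x:[35,77/2] y:[41,48] z:[53,117/2] -> miss, prune
      N3 x:[36,43] y:[41,49] z:[41,95/2] -> hit [41,43], descend [2, 6]
        N2 x:[36,43] y:[41,46] z:[41,87/2] -> hit [41,43] leaf, test {P13(miss), P19@t=41}
        N6 x:[77/2,83/2] y:[41,49] z:[89/2,95/2] -> miss, prune

order=[0, 9, 14, 8, 13, 1, 3, 2, 6]  |boxes|=9  |leaves|=1  hit=P19

== RESULT ==
[0, 9, 14, 8, 13, 1, 3, 2, 6]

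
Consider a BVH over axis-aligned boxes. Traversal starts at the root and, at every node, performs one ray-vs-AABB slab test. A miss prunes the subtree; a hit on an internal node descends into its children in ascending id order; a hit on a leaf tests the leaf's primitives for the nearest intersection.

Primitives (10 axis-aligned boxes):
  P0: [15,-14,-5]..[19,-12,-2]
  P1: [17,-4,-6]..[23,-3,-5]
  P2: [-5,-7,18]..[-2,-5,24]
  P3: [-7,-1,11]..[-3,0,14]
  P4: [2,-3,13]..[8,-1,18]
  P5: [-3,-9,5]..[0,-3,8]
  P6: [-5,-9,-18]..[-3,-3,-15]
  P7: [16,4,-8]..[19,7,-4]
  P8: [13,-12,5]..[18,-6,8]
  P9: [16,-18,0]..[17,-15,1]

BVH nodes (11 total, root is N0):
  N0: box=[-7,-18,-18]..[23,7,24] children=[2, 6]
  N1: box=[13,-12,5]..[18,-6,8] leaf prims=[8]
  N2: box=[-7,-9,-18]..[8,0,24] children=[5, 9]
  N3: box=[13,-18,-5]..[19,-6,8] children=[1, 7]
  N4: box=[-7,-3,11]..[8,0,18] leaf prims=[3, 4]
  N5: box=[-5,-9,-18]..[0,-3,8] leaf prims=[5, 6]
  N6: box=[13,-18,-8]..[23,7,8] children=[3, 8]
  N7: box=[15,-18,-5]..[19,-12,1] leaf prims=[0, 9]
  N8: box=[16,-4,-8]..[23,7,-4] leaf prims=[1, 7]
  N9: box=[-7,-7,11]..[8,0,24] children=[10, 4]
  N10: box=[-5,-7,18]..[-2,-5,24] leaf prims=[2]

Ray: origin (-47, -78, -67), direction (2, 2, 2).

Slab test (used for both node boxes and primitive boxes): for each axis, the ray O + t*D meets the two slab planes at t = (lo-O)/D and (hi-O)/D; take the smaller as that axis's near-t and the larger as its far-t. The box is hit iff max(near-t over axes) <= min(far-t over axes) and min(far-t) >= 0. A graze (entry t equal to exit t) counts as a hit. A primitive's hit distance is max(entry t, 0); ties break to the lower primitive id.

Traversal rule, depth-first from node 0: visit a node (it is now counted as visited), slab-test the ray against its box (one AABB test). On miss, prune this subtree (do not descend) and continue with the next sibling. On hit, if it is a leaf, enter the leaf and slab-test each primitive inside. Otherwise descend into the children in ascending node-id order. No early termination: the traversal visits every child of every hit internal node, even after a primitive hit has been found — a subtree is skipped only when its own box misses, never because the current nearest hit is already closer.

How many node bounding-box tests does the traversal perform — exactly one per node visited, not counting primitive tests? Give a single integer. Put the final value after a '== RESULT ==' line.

Traverse from the root:
N0 x:[20,35] y:[30,85/2] z:[49/2,91/2] -> hit [30,35], descend [2, 6]
  N2 x:[20,55/2] y:[69/2,39] z:[49/2,91/2] -> miss, prune
  N6 x:[30,35] y:[30,85/2] z:[59/2,75/2] -> hit [30,35], descend [3, 8]
    N3 x:[30,33] y:[30,36] z:[31,75/2] -> hit [31,33], descend [1, 7]
      N1 x:[30,65/2] y:[33,36] z:[36,75/2] -> miss, prune
      N7 x:[31,33] y:[30,33] z:[31,34] -> hit [31,33] leaf, test {P0@t=32, P9(miss)}
    N8 x:[63/2,35] y:[37,85/2] z:[59/2,63/2] -> miss, prune

Visited [0, 2, 6, 3, 1, 7, 8]. Tests: 7 box, 1 leaf. Nearest: P0.

== RESULT ==
7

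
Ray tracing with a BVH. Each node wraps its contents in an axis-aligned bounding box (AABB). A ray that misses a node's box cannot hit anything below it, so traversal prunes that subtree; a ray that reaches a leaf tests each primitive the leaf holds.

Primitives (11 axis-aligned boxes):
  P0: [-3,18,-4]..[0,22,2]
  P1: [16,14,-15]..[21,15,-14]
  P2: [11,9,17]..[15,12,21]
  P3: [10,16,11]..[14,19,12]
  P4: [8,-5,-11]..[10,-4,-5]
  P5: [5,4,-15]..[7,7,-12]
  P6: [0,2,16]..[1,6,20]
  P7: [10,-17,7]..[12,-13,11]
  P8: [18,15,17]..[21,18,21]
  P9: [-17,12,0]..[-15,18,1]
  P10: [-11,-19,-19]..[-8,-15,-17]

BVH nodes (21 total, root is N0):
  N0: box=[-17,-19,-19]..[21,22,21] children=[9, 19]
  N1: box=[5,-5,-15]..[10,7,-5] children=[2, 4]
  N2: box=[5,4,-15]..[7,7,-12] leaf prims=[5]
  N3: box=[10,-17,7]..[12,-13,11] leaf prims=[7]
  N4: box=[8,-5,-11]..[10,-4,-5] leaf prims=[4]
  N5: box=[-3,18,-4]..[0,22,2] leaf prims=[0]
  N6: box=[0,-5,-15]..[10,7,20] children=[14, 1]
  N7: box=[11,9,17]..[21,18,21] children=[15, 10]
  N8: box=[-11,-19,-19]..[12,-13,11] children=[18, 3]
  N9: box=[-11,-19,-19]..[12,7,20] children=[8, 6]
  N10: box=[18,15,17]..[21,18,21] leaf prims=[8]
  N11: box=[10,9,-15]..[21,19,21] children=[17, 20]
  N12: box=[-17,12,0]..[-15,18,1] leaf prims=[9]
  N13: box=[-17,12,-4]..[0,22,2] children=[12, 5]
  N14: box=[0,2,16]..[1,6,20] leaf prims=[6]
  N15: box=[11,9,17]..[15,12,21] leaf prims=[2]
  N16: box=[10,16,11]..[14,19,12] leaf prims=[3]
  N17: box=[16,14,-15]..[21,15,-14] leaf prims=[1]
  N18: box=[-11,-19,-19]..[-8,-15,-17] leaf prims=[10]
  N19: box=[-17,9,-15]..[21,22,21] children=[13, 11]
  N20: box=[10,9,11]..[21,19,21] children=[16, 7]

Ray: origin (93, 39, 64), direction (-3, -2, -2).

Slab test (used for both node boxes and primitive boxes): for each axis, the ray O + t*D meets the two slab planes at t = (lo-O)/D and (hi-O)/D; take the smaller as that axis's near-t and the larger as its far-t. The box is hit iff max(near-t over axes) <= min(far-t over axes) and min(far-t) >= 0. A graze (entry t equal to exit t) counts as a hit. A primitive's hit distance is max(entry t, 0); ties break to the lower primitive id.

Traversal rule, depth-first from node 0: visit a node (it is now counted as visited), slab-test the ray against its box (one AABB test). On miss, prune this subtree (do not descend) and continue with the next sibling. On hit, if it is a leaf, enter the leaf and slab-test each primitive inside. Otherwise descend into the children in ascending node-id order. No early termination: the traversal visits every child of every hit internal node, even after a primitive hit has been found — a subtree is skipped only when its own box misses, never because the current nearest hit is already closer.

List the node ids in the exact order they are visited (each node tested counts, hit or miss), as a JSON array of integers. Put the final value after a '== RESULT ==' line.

Traverse from the root:
N0 x:[24,110/3] y:[17/2,29] z:[43/2,83/2] -> hit [24,29], descend [9, 19]
  N9 x:[27,104/3] y:[16,29] z:[22,83/2] -> hit [27,29], descend [6, 8]
    N6 x:[83/3,31] y:[16,22] z:[22,79/2] -> miss, prune
    N8 x:[27,104/3] y:[26,29] z:[53/2,83/2] -> hit [27,29], descend [3, 18]
      N3 x:[27,83/3] y:[26,28] z:[53/2,57/2] -> hit [27,83/3] leaf, test {P7@t=27}
      N18 x:[101/3,104/3] y:[27,29] z:[81/2,83/2] -> miss, prune
  N19 x:[24,110/3] y:[17/2,15] z:[43/2,79/2] -> miss, prune

Summary -> nodes [0, 9, 6, 8, 3, 18, 19]; box-tests=7; leaf-entries=1; first=P7

== RESULT ==
[0, 9, 6, 8, 3, 18, 19]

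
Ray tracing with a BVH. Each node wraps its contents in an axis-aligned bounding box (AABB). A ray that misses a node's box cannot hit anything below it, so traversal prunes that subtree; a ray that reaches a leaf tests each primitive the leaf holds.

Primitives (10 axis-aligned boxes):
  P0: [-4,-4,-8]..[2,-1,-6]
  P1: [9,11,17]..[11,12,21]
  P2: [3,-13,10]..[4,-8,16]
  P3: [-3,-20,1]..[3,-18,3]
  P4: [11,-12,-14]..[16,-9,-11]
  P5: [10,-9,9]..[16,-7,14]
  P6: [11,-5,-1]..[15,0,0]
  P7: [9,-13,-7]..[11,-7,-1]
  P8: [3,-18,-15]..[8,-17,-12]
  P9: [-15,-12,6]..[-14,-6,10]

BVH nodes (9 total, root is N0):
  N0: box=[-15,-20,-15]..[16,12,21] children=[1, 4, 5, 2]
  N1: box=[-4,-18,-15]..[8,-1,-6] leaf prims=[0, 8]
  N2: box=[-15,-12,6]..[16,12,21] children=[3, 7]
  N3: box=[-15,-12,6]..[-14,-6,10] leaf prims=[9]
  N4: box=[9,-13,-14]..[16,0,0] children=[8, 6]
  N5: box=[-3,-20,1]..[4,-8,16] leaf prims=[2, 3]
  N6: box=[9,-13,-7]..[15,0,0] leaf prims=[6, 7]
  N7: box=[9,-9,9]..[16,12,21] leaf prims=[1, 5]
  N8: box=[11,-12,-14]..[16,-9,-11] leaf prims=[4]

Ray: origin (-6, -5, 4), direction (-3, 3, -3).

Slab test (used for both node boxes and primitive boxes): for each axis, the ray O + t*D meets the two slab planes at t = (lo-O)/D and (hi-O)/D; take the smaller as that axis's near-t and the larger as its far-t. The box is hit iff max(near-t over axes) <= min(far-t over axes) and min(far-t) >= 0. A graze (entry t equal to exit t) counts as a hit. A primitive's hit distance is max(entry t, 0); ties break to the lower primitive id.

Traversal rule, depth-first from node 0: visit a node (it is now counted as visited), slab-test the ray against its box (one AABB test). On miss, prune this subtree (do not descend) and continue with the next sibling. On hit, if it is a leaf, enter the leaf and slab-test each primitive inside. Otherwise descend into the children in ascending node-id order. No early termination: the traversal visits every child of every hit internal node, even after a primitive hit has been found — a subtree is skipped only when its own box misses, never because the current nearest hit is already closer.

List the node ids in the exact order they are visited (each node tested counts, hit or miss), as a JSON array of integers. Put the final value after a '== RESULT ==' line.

Trace the traversal:
N0 x:[-22/3,3] y:[-5,17/3] z:[-17/3,19/3] -> hit [-5,3], descend [1, 2, 4, 5]
  N1 x:[-14/3,-2/3] y:[-13/3,4/3] z:[10/3,19/3] -> miss, prune
  N2 x:[-22/3,3] y:[-7/3,17/3] z:[-17/3,-2/3] -> miss, prune
  N4 x:[-22/3,-5] y:[-8/3,5/3] z:[4/3,6] -> miss, prune
  N5 x:[-10/3,-1] y:[-5,-1] z:[-4,1] -> miss, prune

5 AABB tests over nodes [0, 1, 2, 4, 5]; 0 leaves entered; closest miss.

== RESULT ==
[0, 1, 2, 4, 5]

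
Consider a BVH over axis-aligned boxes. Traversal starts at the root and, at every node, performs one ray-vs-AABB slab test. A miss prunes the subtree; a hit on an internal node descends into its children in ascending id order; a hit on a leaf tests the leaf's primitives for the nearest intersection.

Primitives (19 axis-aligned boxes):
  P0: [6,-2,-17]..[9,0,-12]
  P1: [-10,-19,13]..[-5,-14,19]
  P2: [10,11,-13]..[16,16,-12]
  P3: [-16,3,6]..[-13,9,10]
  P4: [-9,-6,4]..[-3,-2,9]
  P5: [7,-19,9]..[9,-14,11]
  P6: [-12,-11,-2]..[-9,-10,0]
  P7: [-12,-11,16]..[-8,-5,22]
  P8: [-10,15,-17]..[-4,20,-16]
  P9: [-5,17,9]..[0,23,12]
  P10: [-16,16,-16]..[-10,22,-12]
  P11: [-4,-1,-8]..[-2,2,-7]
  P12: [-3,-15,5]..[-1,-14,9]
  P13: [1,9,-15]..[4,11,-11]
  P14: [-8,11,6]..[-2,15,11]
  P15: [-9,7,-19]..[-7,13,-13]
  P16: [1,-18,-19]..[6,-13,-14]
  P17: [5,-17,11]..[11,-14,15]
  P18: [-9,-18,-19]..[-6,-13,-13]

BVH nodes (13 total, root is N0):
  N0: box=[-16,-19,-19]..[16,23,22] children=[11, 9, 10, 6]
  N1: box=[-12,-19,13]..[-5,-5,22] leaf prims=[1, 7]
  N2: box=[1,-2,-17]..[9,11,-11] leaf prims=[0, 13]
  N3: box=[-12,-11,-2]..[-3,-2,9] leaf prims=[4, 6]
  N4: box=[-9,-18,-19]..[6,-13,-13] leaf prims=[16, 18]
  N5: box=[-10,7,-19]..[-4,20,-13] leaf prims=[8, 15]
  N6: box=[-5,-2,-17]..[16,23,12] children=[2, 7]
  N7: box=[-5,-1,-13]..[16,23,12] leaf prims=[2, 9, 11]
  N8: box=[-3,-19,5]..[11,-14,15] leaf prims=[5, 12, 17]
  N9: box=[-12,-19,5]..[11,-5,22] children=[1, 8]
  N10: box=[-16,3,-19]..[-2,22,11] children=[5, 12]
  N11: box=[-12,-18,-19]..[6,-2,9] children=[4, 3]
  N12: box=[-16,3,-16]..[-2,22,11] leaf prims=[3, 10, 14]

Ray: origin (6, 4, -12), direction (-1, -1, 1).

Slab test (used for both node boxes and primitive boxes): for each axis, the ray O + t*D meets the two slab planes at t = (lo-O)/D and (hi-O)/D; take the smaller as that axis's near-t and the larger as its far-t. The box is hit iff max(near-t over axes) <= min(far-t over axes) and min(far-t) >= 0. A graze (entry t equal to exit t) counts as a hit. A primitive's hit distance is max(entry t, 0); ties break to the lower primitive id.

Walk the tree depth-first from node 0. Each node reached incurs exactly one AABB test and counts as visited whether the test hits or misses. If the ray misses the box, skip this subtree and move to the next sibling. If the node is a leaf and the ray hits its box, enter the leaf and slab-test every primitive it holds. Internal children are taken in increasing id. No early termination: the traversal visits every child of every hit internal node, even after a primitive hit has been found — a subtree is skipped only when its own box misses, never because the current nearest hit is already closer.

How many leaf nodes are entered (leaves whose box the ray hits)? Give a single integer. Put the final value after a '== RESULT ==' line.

Traverse from the root:
N0 x:[-10,22] y:[-19,23] z:[-7,34] -> hit [-7,22], descend [6, 9, 10, 11]
  N6 x:[-10,11] y:[-19,6] z:[-5,24] -> hit [-5,6], descend [2, 7]
    N2 x:[-3,5] y:[-7,6] z:[-5,1] -> hit [-3,1] leaf, test {P0(miss), P13(miss)}
    N7 x:[-10,11] y:[-19,5] z:[-1,24] -> hit [-1,5] leaf, test {P2(miss), P9(miss), P11(miss)}
  N9 x:[-5,18] y:[9,23] z:[17,34] -> hit [17,18], descend [1, 8]
    N1 x:[11,18] y:[9,23] z:[25,34] -> miss, prune
    N8 x:[-5,9] y:[18,23] z:[17,27] -> miss, prune
  N10 x:[8,22] y:[-18,1] z:[-7,23] -> miss, prune
  N11 x:[0,18] y:[6,22] z:[-7,21] -> hit [6,18], descend [3, 4]
    N3 x:[9,18] y:[6,15] z:[10,21] -> hit [10,15] leaf, test {P4(miss), P6(miss)}
    N4 x:[0,15] y:[17,22] z:[-7,-1] -> miss, prune

order=[0, 6, 2, 7, 9, 1, 8, 10, 11, 3, 4]  |boxes|=11  |leaves|=3  hit=miss

== RESULT ==
3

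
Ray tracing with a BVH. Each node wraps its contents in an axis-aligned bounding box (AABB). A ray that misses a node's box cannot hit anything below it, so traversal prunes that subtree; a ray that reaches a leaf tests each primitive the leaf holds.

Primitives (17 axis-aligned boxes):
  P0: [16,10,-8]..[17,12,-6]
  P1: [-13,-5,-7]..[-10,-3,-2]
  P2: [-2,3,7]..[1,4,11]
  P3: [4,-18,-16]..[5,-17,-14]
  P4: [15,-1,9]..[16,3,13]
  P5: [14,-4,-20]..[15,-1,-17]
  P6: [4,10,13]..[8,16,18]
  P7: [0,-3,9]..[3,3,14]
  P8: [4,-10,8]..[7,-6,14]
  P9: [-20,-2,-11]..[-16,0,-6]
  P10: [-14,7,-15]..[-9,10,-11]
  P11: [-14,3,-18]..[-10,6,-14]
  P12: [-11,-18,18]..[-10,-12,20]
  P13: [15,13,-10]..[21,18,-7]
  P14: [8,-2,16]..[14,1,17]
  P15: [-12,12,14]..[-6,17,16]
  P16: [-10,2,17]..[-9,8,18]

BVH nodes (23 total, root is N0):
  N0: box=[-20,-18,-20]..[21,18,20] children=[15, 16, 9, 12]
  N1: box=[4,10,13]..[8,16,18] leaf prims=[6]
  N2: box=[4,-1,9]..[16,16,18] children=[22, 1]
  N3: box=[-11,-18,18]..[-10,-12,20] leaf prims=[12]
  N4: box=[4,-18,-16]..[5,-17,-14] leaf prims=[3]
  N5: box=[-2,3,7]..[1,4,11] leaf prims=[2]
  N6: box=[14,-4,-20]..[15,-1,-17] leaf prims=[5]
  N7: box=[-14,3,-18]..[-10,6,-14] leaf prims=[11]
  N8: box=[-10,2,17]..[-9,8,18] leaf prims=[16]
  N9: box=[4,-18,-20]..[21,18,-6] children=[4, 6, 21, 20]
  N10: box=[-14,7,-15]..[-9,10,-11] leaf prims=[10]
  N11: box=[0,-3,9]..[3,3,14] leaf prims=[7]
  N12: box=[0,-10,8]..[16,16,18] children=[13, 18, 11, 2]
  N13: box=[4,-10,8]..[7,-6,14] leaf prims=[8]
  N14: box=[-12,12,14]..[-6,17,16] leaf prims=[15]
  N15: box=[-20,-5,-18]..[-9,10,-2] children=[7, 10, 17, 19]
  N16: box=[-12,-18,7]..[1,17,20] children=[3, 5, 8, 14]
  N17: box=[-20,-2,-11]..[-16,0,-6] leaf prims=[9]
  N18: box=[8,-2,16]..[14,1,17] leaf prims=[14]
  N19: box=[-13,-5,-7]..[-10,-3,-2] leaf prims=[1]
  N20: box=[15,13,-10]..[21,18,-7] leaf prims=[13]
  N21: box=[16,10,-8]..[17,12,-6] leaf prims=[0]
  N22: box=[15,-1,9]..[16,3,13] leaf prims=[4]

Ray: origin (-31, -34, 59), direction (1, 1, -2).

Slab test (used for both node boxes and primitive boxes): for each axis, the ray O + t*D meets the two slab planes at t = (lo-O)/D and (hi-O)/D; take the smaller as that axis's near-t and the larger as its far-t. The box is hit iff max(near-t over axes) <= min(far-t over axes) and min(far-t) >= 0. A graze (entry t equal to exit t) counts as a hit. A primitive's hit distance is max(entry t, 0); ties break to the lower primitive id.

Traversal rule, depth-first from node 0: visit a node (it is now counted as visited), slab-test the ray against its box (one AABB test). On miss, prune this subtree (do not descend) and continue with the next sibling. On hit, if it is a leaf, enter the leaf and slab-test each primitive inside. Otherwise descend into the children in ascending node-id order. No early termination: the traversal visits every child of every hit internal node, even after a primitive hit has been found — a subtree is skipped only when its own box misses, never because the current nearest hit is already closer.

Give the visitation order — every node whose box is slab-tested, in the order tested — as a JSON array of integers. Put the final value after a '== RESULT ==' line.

Walk:
N0 x:[11,52] y:[16,52] z:[39/2,79/2] -> hit [39/2,79/2], descend [9, 12, 15, 16]
  N9 x:[35,52] y:[16,52] z:[65/2,79/2] -> hit [35,79/2], descend [4, 6, 20, 21]
    N4 x:[35,36] y:[16,17] z:[73/2,75/2] -> miss, prune
    N6 x:[45,46] y:[30,33] z:[38,79/2] -> miss, prune
    N20 x:[46,52] y:[47,52] z:[33,69/2] -> miss, prune
    N21 x:[47,48] y:[44,46] z:[65/2,67/2] -> miss, prune
  N12 x:[31,47] y:[24,50] z:[41/2,51/2] -> miss, prune
  N15 x:[11,22] y:[29,44] z:[61/2,77/2] -> miss, prune
  N16 x:[19,32] y:[16,51] z:[39/2,26] -> hit [39/2,26], descend [3, 5, 8, 14]
    N3 x:[20,21] y:[16,22] z:[39/2,41/2] -> hit [20,41/2] leaf, test {P12@t=20}
    N5 x:[29,32] y:[37,38] z:[24,26] -> miss, prune
    N8 x:[21,22] y:[36,42] z:[41/2,21] -> miss, prune
    N14 x:[19,25] y:[46,51] z:[43/2,45/2] -> miss, prune

order=[0, 9, 4, 6, 20, 21, 12, 15, 16, 3, 5, 8, 14]  |boxes|=13  |leaves|=1  hit=P12

== RESULT ==
[0, 9, 4, 6, 20, 21, 12, 15, 16, 3, 5, 8, 14]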